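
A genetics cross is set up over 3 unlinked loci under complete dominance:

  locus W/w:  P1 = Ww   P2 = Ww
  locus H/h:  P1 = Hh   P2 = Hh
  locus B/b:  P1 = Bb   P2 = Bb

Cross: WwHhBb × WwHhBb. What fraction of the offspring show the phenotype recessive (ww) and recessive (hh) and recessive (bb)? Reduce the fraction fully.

P(ww hh bb) = 1/64

WwHhBb gametes: WHB×1, WHb×1, WhB×1, Whb×1, wHB×1, wHb×1, whB×1, whb×1
WwHhBb gametes: WHB×1, WHb×1, WhB×1, Whb×1, wHB×1, wHb×1, whB×1, whb×1
WwHhBb×WwHhBb grid (8·8=64): WWHHBB=1 WWHHBb=2 WWHHbb=1 WWHhBB=2 WWHhBb=4 WWHhbb=2 WWhhBB=1 WWhhBb=2 WWhhbb=1 WwHHBB=2 WwHHBb=4 WwHHbb=2 WwHhBB=4 WwHhBb=8 WwHhbb=4 WwhhBB=2 WwhhBb=4 Wwhhbb=2 wwHHBB=1 wwHHBb=2 wwHHbb=1 wwHhBB=2 wwHhBb=4 wwHhbb=2 wwhhBB=1 wwhhBb=2 wwhhbb=1
ww hh bb hits 1/64; gcd=1; 1÷1/64÷1 = 1/64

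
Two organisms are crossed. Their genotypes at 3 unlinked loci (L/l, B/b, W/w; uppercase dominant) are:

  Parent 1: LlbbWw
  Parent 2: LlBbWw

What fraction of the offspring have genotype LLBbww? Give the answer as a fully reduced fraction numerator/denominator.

LlbbWw gametes: LbW×2, Lbw×2, lbW×2, lbw×2
LlBbWw gametes: LBW×1, LBw×1, LbW×1, Lbw×1, lBW×1, lBw×1, lbW×1, lbw×1
LlbbWw×LlBbWw grid (8·8=64): LLBbWW=2 LLBbWw=4 LLBbww=2 LLbbWW=2 LLbbWw=4 LLbbww=2 LlBbWW=4 LlBbWw=8 LlBbww=4 LlbbWW=4 LlbbWw=8 Llbbww=4 llBbWW=2 llBbWw=4 llBbww=2 llbbWW=2 llbbWw=4 llbbww=2
LLBbww hits 2/64; gcd=2; 2÷2/64÷2 = 1/32

P(LLBbww) = 1/32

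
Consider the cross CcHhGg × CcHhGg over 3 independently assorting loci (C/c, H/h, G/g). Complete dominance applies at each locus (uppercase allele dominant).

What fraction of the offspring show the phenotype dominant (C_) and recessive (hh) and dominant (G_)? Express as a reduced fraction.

CcHhGg gametes: CHG×1, CHg×1, ChG×1, Chg×1, cHG×1, cHg×1, chG×1, chg×1
CcHhGg gametes: CHG×1, CHg×1, ChG×1, Chg×1, cHG×1, cHg×1, chG×1, chg×1
CcHhGg×CcHhGg grid (8·8=64): CCHHGG=1 CCHHGg=2 CCHHgg=1 CCHhGG=2 CCHhGg=4 CCHhgg=2 CChhGG=1 CChhGg=2 CChhgg=1 CcHHGG=2 CcHHGg=4 CcHHgg=2 CcHhGG=4 CcHhGg=8 CcHhgg=4 CchhGG=2 CchhGg=4 Cchhgg=2 ccHHGG=1 ccHHGg=2 ccHHgg=1 ccHhGG=2 ccHhGg=4 ccHhgg=2 cchhGG=1 cchhGg=2 cchhgg=1
C_ hh G_ hits 9/64; gcd=1; 9÷1/64÷1 = 9/64

P(C_ hh G_) = 9/64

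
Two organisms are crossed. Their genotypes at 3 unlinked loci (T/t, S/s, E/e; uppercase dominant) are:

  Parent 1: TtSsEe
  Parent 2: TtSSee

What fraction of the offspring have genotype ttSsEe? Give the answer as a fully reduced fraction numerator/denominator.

TtSsEe gametes: TSE×1, TSe×1, TsE×1, Tse×1, tSE×1, tSe×1, tsE×1, tse×1
TtSSee gametes: TSe×4, tSe×4
TtSsEe×TtSSee grid (8·8=64): TTSSEe=4 TTSSee=4 TTSsEe=4 TTSsee=4 TtSSEe=8 TtSSee=8 TtSsEe=8 TtSsee=8 ttSSEe=4 ttSSee=4 ttSsEe=4 ttSsee=4
ttSsEe hits 4/64; gcd=4; 4÷4/64÷4 = 1/16

P(ttSsEe) = 1/16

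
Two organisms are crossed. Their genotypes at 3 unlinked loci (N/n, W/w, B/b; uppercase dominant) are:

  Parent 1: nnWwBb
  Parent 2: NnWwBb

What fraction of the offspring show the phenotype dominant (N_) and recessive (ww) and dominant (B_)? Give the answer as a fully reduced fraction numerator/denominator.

P(N_ ww B_) = 3/32

nnWwBb gametes: nWB×2, nWb×2, nwB×2, nwb×2
NnWwBb gametes: NWB×1, NWb×1, NwB×1, Nwb×1, nWB×1, nWb×1, nwB×1, nwb×1
nnWwBb×NnWwBb grid (8·8=64): NnWWBB=2 NnWWBb=4 NnWWbb=2 NnWwBB=4 NnWwBb=8 NnWwbb=4 NnwwBB=2 NnwwBb=4 Nnwwbb=2 nnWWBB=2 nnWWBb=4 nnWWbb=2 nnWwBB=4 nnWwBb=8 nnWwbb=4 nnwwBB=2 nnwwBb=4 nnwwbb=2
N_ ww B_ hits 6/64; gcd=2; 6÷2/64÷2 = 3/32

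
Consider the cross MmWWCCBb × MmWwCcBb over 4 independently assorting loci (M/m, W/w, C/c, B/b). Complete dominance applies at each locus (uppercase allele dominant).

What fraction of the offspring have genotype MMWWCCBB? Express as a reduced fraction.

MmWWCCBb gametes: MWCB×4, MWCb×4, mWCB×4, mWCb×4
MmWwCcBb gametes: MWCB×1, MWCb×1, MWcB×1, MWcb×1, MwCB×1, MwCb×1, MwcB×1, Mwcb×1, mWCB×1, mWCb×1, mWcB×1, mWcb×1, mwCB×1, mwCb×1, mwcB×1, mwcb×1
MmWWCCBb×MmWwCcBb grid (16·16=256): MMWWCCBB=4 MMWWCCBb=8 MMWWCCbb=4 MMWWCcBB=4 MMWWCcBb=8 MMWWCcbb=4 MMWwCCBB=4 MMWwCCBb=8 MMWwCCbb=4 MMWwCcBB=4 MMWwCcBb=8 MMWwCcbb=4 MmWWCCBB=8 MmWWCCBb=16 MmWWCCbb=8 MmWWCcBB=8 MmWWCcBb=16 MmWWCcbb=8 MmWwCCBB=8 MmWwCCBb=16 MmWwCCbb=8 MmWwCcBB=8 MmWwCcBb=16 MmWwCcbb=8 mmWWCCBB=4 mmWWCCBb=8 mmWWCCbb=4 mmWWCcBB=4 mmWWCcBb=8 mmWWCcbb=4 mmWwCCBB=4 mmWwCCBb=8 mmWwCCbb=4 mmWwCcBB=4 mmWwCcBb=8 mmWwCcbb=4
MMWWCCBB hits 4/256; gcd=4; 4÷4/256÷4 = 1/64

P(MMWWCCBB) = 1/64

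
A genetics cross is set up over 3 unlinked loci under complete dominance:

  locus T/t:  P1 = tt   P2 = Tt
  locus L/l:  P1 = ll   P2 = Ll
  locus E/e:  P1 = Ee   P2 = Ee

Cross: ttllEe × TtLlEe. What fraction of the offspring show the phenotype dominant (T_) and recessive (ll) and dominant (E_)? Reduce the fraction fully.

ttllEe gametes: tlE×4, tle×4
TtLlEe gametes: TLE×1, TLe×1, TlE×1, Tle×1, tLE×1, tLe×1, tlE×1, tle×1
ttllEe×TtLlEe grid (8·8=64): TtLlEE=4 TtLlEe=8 TtLlee=4 TtllEE=4 TtllEe=8 Ttllee=4 ttLlEE=4 ttLlEe=8 ttLlee=4 ttllEE=4 ttllEe=8 ttllee=4
T_ ll E_ hits 12/64; gcd=4; 12÷4/64÷4 = 3/16

P(T_ ll E_) = 3/16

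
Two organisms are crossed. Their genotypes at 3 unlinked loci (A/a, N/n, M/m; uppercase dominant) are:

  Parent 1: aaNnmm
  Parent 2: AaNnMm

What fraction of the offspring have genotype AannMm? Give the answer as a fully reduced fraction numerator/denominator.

P(AannMm) = 1/16

aaNnmm gametes: aNm×4, anm×4
AaNnMm gametes: ANM×1, ANm×1, AnM×1, Anm×1, aNM×1, aNm×1, anM×1, anm×1
aaNnmm×AaNnMm grid (8·8=64): AaNNMm=4 AaNNmm=4 AaNnMm=8 AaNnmm=8 AannMm=4 Aannmm=4 aaNNMm=4 aaNNmm=4 aaNnMm=8 aaNnmm=8 aannMm=4 aannmm=4
AannMm hits 4/64; gcd=4; 4÷4/64÷4 = 1/16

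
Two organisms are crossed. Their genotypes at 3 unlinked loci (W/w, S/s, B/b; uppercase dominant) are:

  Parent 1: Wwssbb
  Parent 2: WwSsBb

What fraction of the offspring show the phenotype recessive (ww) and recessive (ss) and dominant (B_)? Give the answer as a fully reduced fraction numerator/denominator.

Wwssbb gametes: Wsb×4, wsb×4
WwSsBb gametes: WSB×1, WSb×1, WsB×1, Wsb×1, wSB×1, wSb×1, wsB×1, wsb×1
Wwssbb×WwSsBb grid (8·8=64): WWSsBb=4 WWSsbb=4 WWssBb=4 WWssbb=4 WwSsBb=8 WwSsbb=8 WwssBb=8 Wwssbb=8 wwSsBb=4 wwSsbb=4 wwssBb=4 wwssbb=4
ww ss B_ hits 4/64; gcd=4; 4÷4/64÷4 = 1/16

P(ww ss B_) = 1/16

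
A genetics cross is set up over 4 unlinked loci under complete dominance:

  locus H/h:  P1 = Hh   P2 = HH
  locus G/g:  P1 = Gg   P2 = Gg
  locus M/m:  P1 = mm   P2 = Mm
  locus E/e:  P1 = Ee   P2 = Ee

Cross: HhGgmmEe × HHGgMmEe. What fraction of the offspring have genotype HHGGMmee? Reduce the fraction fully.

P(HHGGMmee) = 1/64

HhGgmmEe gametes: HGmE×2, HGme×2, HgmE×2, Hgme×2, hGmE×2, hGme×2, hgmE×2, hgme×2
HHGgMmEe gametes: HGME×2, HGMe×2, HGmE×2, HGme×2, HgME×2, HgMe×2, HgmE×2, Hgme×2
HhGgmmEe×HHGgMmEe grid (16·16=256): HHGGMmEE=4 HHGGMmEe=8 HHGGMmee=4 HHGGmmEE=4 HHGGmmEe=8 HHGGmmee=4 HHGgMmEE=8 HHGgMmEe=16 HHGgMmee=8 HHGgmmEE=8 HHGgmmEe=16 HHGgmmee=8 HHggMmEE=4 HHggMmEe=8 HHggMmee=4 HHggmmEE=4 HHggmmEe=8 HHggmmee=4 HhGGMmEE=4 HhGGMmEe=8 HhGGMmee=4 HhGGmmEE=4 HhGGmmEe=8 HhGGmmee=4 HhGgMmEE=8 HhGgMmEe=16 HhGgMmee=8 HhGgmmEE=8 HhGgmmEe=16 HhGgmmee=8 HhggMmEE=4 HhggMmEe=8 HhggMmee=4 HhggmmEE=4 HhggmmEe=8 Hhggmmee=4
HHGGMmee hits 4/256; gcd=4; 4÷4/256÷4 = 1/64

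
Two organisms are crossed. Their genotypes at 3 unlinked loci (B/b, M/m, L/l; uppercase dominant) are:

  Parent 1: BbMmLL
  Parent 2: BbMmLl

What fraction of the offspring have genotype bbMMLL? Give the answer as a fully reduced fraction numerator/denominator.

P(bbMMLL) = 1/32

BbMmLL gametes: BML×2, BmL×2, bML×2, bmL×2
BbMmLl gametes: BML×1, BMl×1, BmL×1, Bml×1, bML×1, bMl×1, bmL×1, bml×1
BbMmLL×BbMmLl grid (8·8=64): BBMMLL=2 BBMMLl=2 BBMmLL=4 BBMmLl=4 BBmmLL=2 BBmmLl=2 BbMMLL=4 BbMMLl=4 BbMmLL=8 BbMmLl=8 BbmmLL=4 BbmmLl=4 bbMMLL=2 bbMMLl=2 bbMmLL=4 bbMmLl=4 bbmmLL=2 bbmmLl=2
bbMMLL hits 2/64; gcd=2; 2÷2/64÷2 = 1/32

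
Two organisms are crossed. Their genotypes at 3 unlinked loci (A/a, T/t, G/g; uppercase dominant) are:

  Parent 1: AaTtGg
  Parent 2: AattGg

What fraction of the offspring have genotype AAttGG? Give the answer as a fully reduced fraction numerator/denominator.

AaTtGg gametes: ATG×1, ATg×1, AtG×1, Atg×1, aTG×1, aTg×1, atG×1, atg×1
AattGg gametes: AtG×2, Atg×2, atG×2, atg×2
AaTtGg×AattGg grid (8·8=64): AATtGG=2 AATtGg=4 AATtgg=2 AAttGG=2 AAttGg=4 AAttgg=2 AaTtGG=4 AaTtGg=8 AaTtgg=4 AattGG=4 AattGg=8 Aattgg=4 aaTtGG=2 aaTtGg=4 aaTtgg=2 aattGG=2 aattGg=4 aattgg=2
AAttGG hits 2/64; gcd=2; 2÷2/64÷2 = 1/32

P(AAttGG) = 1/32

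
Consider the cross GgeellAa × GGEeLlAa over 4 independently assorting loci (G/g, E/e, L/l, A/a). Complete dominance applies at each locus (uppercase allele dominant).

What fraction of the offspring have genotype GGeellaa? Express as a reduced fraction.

GgeellAa gametes: GelA×4, Gela×4, gelA×4, gela×4
GGEeLlAa gametes: GELA×2, GELa×2, GElA×2, GEla×2, GeLA×2, GeLa×2, GelA×2, Gela×2
GgeellAa×GGEeLlAa grid (16·16=256): GGEeLlAA=8 GGEeLlAa=16 GGEeLlaa=8 GGEellAA=8 GGEellAa=16 GGEellaa=8 GGeeLlAA=8 GGeeLlAa=16 GGeeLlaa=8 GGeellAA=8 GGeellAa=16 GGeellaa=8 GgEeLlAA=8 GgEeLlAa=16 GgEeLlaa=8 GgEellAA=8 GgEellAa=16 GgEellaa=8 GgeeLlAA=8 GgeeLlAa=16 GgeeLlaa=8 GgeellAA=8 GgeellAa=16 Ggeellaa=8
GGeellaa hits 8/256; gcd=8; 8÷8/256÷8 = 1/32

P(GGeellaa) = 1/32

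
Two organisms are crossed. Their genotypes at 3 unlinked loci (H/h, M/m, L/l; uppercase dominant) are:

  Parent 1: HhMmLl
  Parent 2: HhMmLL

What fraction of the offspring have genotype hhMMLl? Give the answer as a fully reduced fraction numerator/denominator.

HhMmLl gametes: HML×1, HMl×1, HmL×1, Hml×1, hML×1, hMl×1, hmL×1, hml×1
HhMmLL gametes: HML×2, HmL×2, hML×2, hmL×2
HhMmLl×HhMmLL grid (8·8=64): HHMMLL=2 HHMMLl=2 HHMmLL=4 HHMmLl=4 HHmmLL=2 HHmmLl=2 HhMMLL=4 HhMMLl=4 HhMmLL=8 HhMmLl=8 HhmmLL=4 HhmmLl=4 hhMMLL=2 hhMMLl=2 hhMmLL=4 hhMmLl=4 hhmmLL=2 hhmmLl=2
hhMMLl hits 2/64; gcd=2; 2÷2/64÷2 = 1/32

P(hhMMLl) = 1/32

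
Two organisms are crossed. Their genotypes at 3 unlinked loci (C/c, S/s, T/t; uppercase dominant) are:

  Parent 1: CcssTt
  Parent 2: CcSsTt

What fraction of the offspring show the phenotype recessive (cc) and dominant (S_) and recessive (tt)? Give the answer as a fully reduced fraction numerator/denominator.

CcssTt gametes: CsT×2, Cst×2, csT×2, cst×2
CcSsTt gametes: CST×1, CSt×1, CsT×1, Cst×1, cST×1, cSt×1, csT×1, cst×1
CcssTt×CcSsTt grid (8·8=64): CCSsTT=2 CCSsTt=4 CCSstt=2 CCssTT=2 CCssTt=4 CCsstt=2 CcSsTT=4 CcSsTt=8 CcSstt=4 CcssTT=4 CcssTt=8 Ccsstt=4 ccSsTT=2 ccSsTt=4 ccSstt=2 ccssTT=2 ccssTt=4 ccsstt=2
cc S_ tt hits 2/64; gcd=2; 2÷2/64÷2 = 1/32

P(cc S_ tt) = 1/32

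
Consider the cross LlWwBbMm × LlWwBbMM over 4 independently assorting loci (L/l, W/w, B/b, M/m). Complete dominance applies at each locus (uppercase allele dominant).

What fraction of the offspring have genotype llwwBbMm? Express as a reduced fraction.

P(llwwBbMm) = 1/64

LlWwBbMm gametes: LWBM×1, LWBm×1, LWbM×1, LWbm×1, LwBM×1, LwBm×1, LwbM×1, Lwbm×1, lWBM×1, lWBm×1, lWbM×1, lWbm×1, lwBM×1, lwBm×1, lwbM×1, lwbm×1
LlWwBbMM gametes: LWBM×2, LWbM×2, LwBM×2, LwbM×2, lWBM×2, lWbM×2, lwBM×2, lwbM×2
LlWwBbMm×LlWwBbMM grid (16·16=256): LLWWBBMM=2 LLWWBBMm=2 LLWWBbMM=4 LLWWBbMm=4 LLWWbbMM=2 LLWWbbMm=2 LLWwBBMM=4 LLWwBBMm=4 LLWwBbMM=8 LLWwBbMm=8 LLWwbbMM=4 LLWwbbMm=4 LLwwBBMM=2 LLwwBBMm=2 LLwwBbMM=4 LLwwBbMm=4 LLwwbbMM=2 LLwwbbMm=2 LlWWBBMM=4 LlWWBBMm=4 LlWWBbMM=8 LlWWBbMm=8 LlWWbbMM=4 LlWWbbMm=4 LlWwBBMM=8 LlWwBBMm=8 LlWwBbMM=16 LlWwBbMm=16 LlWwbbMM=8 LlWwbbMm=8 LlwwBBMM=4 LlwwBBMm=4 LlwwBbMM=8 LlwwBbMm=8 LlwwbbMM=4 LlwwbbMm=4 llWWBBMM=2 llWWBBMm=2 llWWBbMM=4 llWWBbMm=4 llWWbbMM=2 llWWbbMm=2 llWwBBMM=4 llWwBBMm=4 llWwBbMM=8 llWwBbMm=8 llWwbbMM=4 llWwbbMm=4 llwwBBMM=2 llwwBBMm=2 llwwBbMM=4 llwwBbMm=4 llwwbbMM=2 llwwbbMm=2
llwwBbMm hits 4/256; gcd=4; 4÷4/256÷4 = 1/64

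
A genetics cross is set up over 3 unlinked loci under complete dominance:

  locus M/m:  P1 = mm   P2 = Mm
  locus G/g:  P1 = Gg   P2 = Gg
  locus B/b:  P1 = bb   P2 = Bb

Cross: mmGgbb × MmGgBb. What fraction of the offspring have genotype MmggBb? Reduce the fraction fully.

P(MmggBb) = 1/16

mmGgbb gametes: mGb×4, mgb×4
MmGgBb gametes: MGB×1, MGb×1, MgB×1, Mgb×1, mGB×1, mGb×1, mgB×1, mgb×1
mmGgbb×MmGgBb grid (8·8=64): MmGGBb=4 MmGGbb=4 MmGgBb=8 MmGgbb=8 MmggBb=4 Mmggbb=4 mmGGBb=4 mmGGbb=4 mmGgBb=8 mmGgbb=8 mmggBb=4 mmggbb=4
MmggBb hits 4/64; gcd=4; 4÷4/64÷4 = 1/16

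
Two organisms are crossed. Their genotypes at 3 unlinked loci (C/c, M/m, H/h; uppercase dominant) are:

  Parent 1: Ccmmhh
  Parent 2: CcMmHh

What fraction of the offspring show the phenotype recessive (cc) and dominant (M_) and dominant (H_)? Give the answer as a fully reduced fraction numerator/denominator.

Ccmmhh gametes: Cmh×4, cmh×4
CcMmHh gametes: CMH×1, CMh×1, CmH×1, Cmh×1, cMH×1, cMh×1, cmH×1, cmh×1
Ccmmhh×CcMmHh grid (8·8=64): CCMmHh=4 CCMmhh=4 CCmmHh=4 CCmmhh=4 CcMmHh=8 CcMmhh=8 CcmmHh=8 Ccmmhh=8 ccMmHh=4 ccMmhh=4 ccmmHh=4 ccmmhh=4
cc M_ H_ hits 4/64; gcd=4; 4÷4/64÷4 = 1/16

P(cc M_ H_) = 1/16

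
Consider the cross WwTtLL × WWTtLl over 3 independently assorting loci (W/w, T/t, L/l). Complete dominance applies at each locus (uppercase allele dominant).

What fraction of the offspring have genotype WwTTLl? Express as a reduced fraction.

WwTtLL gametes: WTL×2, WtL×2, wTL×2, wtL×2
WWTtLl gametes: WTL×2, WTl×2, WtL×2, Wtl×2
WwTtLL×WWTtLl grid (8·8=64): WWTTLL=4 WWTTLl=4 WWTtLL=8 WWTtLl=8 WWttLL=4 WWttLl=4 WwTTLL=4 WwTTLl=4 WwTtLL=8 WwTtLl=8 WwttLL=4 WwttLl=4
WwTTLl hits 4/64; gcd=4; 4÷4/64÷4 = 1/16

P(WwTTLl) = 1/16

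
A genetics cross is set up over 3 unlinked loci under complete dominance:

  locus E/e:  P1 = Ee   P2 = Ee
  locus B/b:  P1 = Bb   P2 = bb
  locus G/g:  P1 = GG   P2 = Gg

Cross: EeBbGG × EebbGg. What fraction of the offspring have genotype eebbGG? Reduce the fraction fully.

P(eebbGG) = 1/16

EeBbGG gametes: EBG×2, EbG×2, eBG×2, ebG×2
EebbGg gametes: EbG×2, Ebg×2, ebG×2, ebg×2
EeBbGG×EebbGg grid (8·8=64): EEBbGG=4 EEBbGg=4 EEbbGG=4 EEbbGg=4 EeBbGG=8 EeBbGg=8 EebbGG=8 EebbGg=8 eeBbGG=4 eeBbGg=4 eebbGG=4 eebbGg=4
eebbGG hits 4/64; gcd=4; 4÷4/64÷4 = 1/16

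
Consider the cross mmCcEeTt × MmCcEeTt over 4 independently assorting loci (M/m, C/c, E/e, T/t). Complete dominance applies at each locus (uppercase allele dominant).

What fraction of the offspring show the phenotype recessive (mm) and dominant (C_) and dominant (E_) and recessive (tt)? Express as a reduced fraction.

mmCcEeTt gametes: mCET×2, mCEt×2, mCeT×2, mCet×2, mcET×2, mcEt×2, mceT×2, mcet×2
MmCcEeTt gametes: MCET×1, MCEt×1, MCeT×1, MCet×1, McET×1, McEt×1, MceT×1, Mcet×1, mCET×1, mCEt×1, mCeT×1, mCet×1, mcET×1, mcEt×1, mceT×1, mcet×1
mmCcEeTt×MmCcEeTt grid (16·16=256): MmCCEETT=2 MmCCEETt=4 MmCCEEtt=2 MmCCEeTT=4 MmCCEeTt=8 MmCCEett=4 MmCCeeTT=2 MmCCeeTt=4 MmCCeett=2 MmCcEETT=4 MmCcEETt=8 MmCcEEtt=4 MmCcEeTT=8 MmCcEeTt=16 MmCcEett=8 MmCceeTT=4 MmCceeTt=8 MmCceett=4 MmccEETT=2 MmccEETt=4 MmccEEtt=2 MmccEeTT=4 MmccEeTt=8 MmccEett=4 MmcceeTT=2 MmcceeTt=4 Mmcceett=2 mmCCEETT=2 mmCCEETt=4 mmCCEEtt=2 mmCCEeTT=4 mmCCEeTt=8 mmCCEett=4 mmCCeeTT=2 mmCCeeTt=4 mmCCeett=2 mmCcEETT=4 mmCcEETt=8 mmCcEEtt=4 mmCcEeTT=8 mmCcEeTt=16 mmCcEett=8 mmCceeTT=4 mmCceeTt=8 mmCceett=4 mmccEETT=2 mmccEETt=4 mmccEEtt=2 mmccEeTT=4 mmccEeTt=8 mmccEett=4 mmcceeTT=2 mmcceeTt=4 mmcceett=2
mm C_ E_ tt hits 18/256; gcd=2; 18÷2/256÷2 = 9/128

P(mm C_ E_ tt) = 9/128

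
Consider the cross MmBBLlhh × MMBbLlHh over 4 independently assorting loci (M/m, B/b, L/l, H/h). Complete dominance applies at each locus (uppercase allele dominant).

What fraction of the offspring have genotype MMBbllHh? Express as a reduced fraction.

P(MMBbllHh) = 1/32

MmBBLlhh gametes: MBLh×4, MBlh×4, mBLh×4, mBlh×4
MMBbLlHh gametes: MBLH×2, MBLh×2, MBlH×2, MBlh×2, MbLH×2, MbLh×2, MblH×2, Mblh×2
MmBBLlhh×MMBbLlHh grid (16·16=256): MMBBLLHh=8 MMBBLLhh=8 MMBBLlHh=16 MMBBLlhh=16 MMBBllHh=8 MMBBllhh=8 MMBbLLHh=8 MMBbLLhh=8 MMBbLlHh=16 MMBbLlhh=16 MMBbllHh=8 MMBbllhh=8 MmBBLLHh=8 MmBBLLhh=8 MmBBLlHh=16 MmBBLlhh=16 MmBBllHh=8 MmBBllhh=8 MmBbLLHh=8 MmBbLLhh=8 MmBbLlHh=16 MmBbLlhh=16 MmBbllHh=8 MmBbllhh=8
MMBbllHh hits 8/256; gcd=8; 8÷8/256÷8 = 1/32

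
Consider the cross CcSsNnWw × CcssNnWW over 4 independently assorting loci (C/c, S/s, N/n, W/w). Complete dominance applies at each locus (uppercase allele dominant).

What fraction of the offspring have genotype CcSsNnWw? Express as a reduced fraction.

CcSsNnWw gametes: CSNW×1, CSNw×1, CSnW×1, CSnw×1, CsNW×1, CsNw×1, CsnW×1, Csnw×1, cSNW×1, cSNw×1, cSnW×1, cSnw×1, csNW×1, csNw×1, csnW×1, csnw×1
CcssNnWW gametes: CsNW×4, CsnW×4, csNW×4, csnW×4
CcSsNnWw×CcssNnWW grid (16·16=256): CCSsNNWW=4 CCSsNNWw=4 CCSsNnWW=8 CCSsNnWw=8 CCSsnnWW=4 CCSsnnWw=4 CCssNNWW=4 CCssNNWw=4 CCssNnWW=8 CCssNnWw=8 CCssnnWW=4 CCssnnWw=4 CcSsNNWW=8 CcSsNNWw=8 CcSsNnWW=16 CcSsNnWw=16 CcSsnnWW=8 CcSsnnWw=8 CcssNNWW=8 CcssNNWw=8 CcssNnWW=16 CcssNnWw=16 CcssnnWW=8 CcssnnWw=8 ccSsNNWW=4 ccSsNNWw=4 ccSsNnWW=8 ccSsNnWw=8 ccSsnnWW=4 ccSsnnWw=4 ccssNNWW=4 ccssNNWw=4 ccssNnWW=8 ccssNnWw=8 ccssnnWW=4 ccssnnWw=4
CcSsNnWw hits 16/256; gcd=16; 16÷16/256÷16 = 1/16

P(CcSsNnWw) = 1/16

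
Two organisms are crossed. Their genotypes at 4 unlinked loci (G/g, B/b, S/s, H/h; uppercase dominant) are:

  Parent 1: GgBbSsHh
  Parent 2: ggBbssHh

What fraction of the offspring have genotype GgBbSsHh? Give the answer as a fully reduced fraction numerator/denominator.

GgBbSsHh gametes: GBSH×1, GBSh×1, GBsH×1, GBsh×1, GbSH×1, GbSh×1, GbsH×1, Gbsh×1, gBSH×1, gBSh×1, gBsH×1, gBsh×1, gbSH×1, gbSh×1, gbsH×1, gbsh×1
ggBbssHh gametes: gBsH×4, gBsh×4, gbsH×4, gbsh×4
GgBbSsHh×ggBbssHh grid (16·16=256): GgBBSsHH=4 GgBBSsHh=8 GgBBSshh=4 GgBBssHH=4 GgBBssHh=8 GgBBsshh=4 GgBbSsHH=8 GgBbSsHh=16 GgBbSshh=8 GgBbssHH=8 GgBbssHh=16 GgBbsshh=8 GgbbSsHH=4 GgbbSsHh=8 GgbbSshh=4 GgbbssHH=4 GgbbssHh=8 Ggbbsshh=4 ggBBSsHH=4 ggBBSsHh=8 ggBBSshh=4 ggBBssHH=4 ggBBssHh=8 ggBBsshh=4 ggBbSsHH=8 ggBbSsHh=16 ggBbSshh=8 ggBbssHH=8 ggBbssHh=16 ggBbsshh=8 ggbbSsHH=4 ggbbSsHh=8 ggbbSshh=4 ggbbssHH=4 ggbbssHh=8 ggbbsshh=4
GgBbSsHh hits 16/256; gcd=16; 16÷16/256÷16 = 1/16

P(GgBbSsHh) = 1/16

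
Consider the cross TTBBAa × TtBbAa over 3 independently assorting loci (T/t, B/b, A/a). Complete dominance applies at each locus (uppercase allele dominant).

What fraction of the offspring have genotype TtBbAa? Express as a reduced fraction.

P(TtBbAa) = 1/8

TTBBAa gametes: TBA×4, TBa×4
TtBbAa gametes: TBA×1, TBa×1, TbA×1, Tba×1, tBA×1, tBa×1, tbA×1, tba×1
TTBBAa×TtBbAa grid (8·8=64): TTBBAA=4 TTBBAa=8 TTBBaa=4 TTBbAA=4 TTBbAa=8 TTBbaa=4 TtBBAA=4 TtBBAa=8 TtBBaa=4 TtBbAA=4 TtBbAa=8 TtBbaa=4
TtBbAa hits 8/64; gcd=8; 8÷8/64÷8 = 1/8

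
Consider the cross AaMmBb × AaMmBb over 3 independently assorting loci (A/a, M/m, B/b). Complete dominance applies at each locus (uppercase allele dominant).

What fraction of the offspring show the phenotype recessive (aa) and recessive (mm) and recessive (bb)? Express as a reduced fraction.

P(aa mm bb) = 1/64

AaMmBb gametes: AMB×1, AMb×1, AmB×1, Amb×1, aMB×1, aMb×1, amB×1, amb×1
AaMmBb gametes: AMB×1, AMb×1, AmB×1, Amb×1, aMB×1, aMb×1, amB×1, amb×1
AaMmBb×AaMmBb grid (8·8=64): AAMMBB=1 AAMMBb=2 AAMMbb=1 AAMmBB=2 AAMmBb=4 AAMmbb=2 AAmmBB=1 AAmmBb=2 AAmmbb=1 AaMMBB=2 AaMMBb=4 AaMMbb=2 AaMmBB=4 AaMmBb=8 AaMmbb=4 AammBB=2 AammBb=4 Aammbb=2 aaMMBB=1 aaMMBb=2 aaMMbb=1 aaMmBB=2 aaMmBb=4 aaMmbb=2 aammBB=1 aammBb=2 aammbb=1
aa mm bb hits 1/64; gcd=1; 1÷1/64÷1 = 1/64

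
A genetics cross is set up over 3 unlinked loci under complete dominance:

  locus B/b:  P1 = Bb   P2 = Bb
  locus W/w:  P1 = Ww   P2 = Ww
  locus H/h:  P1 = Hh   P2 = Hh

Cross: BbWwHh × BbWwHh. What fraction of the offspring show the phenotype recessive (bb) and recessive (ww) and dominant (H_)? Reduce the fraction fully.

BbWwHh gametes: BWH×1, BWh×1, BwH×1, Bwh×1, bWH×1, bWh×1, bwH×1, bwh×1
BbWwHh gametes: BWH×1, BWh×1, BwH×1, Bwh×1, bWH×1, bWh×1, bwH×1, bwh×1
BbWwHh×BbWwHh grid (8·8=64): BBWWHH=1 BBWWHh=2 BBWWhh=1 BBWwHH=2 BBWwHh=4 BBWwhh=2 BBwwHH=1 BBwwHh=2 BBwwhh=1 BbWWHH=2 BbWWHh=4 BbWWhh=2 BbWwHH=4 BbWwHh=8 BbWwhh=4 BbwwHH=2 BbwwHh=4 Bbwwhh=2 bbWWHH=1 bbWWHh=2 bbWWhh=1 bbWwHH=2 bbWwHh=4 bbWwhh=2 bbwwHH=1 bbwwHh=2 bbwwhh=1
bb ww H_ hits 3/64; gcd=1; 3÷1/64÷1 = 3/64

P(bb ww H_) = 3/64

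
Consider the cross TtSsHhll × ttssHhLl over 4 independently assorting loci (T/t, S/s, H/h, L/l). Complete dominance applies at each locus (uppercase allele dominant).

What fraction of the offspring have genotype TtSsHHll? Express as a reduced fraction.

P(TtSsHHll) = 1/32

TtSsHhll gametes: TSHl×2, TShl×2, TsHl×2, Tshl×2, tSHl×2, tShl×2, tsHl×2, tshl×2
ttssHhLl gametes: tsHL×4, tsHl×4, tshL×4, tshl×4
TtSsHhll×ttssHhLl grid (16·16=256): TtSsHHLl=8 TtSsHHll=8 TtSsHhLl=16 TtSsHhll=16 TtSshhLl=8 TtSshhll=8 TtssHHLl=8 TtssHHll=8 TtssHhLl=16 TtssHhll=16 TtsshhLl=8 Ttsshhll=8 ttSsHHLl=8 ttSsHHll=8 ttSsHhLl=16 ttSsHhll=16 ttSshhLl=8 ttSshhll=8 ttssHHLl=8 ttssHHll=8 ttssHhLl=16 ttssHhll=16 ttsshhLl=8 ttsshhll=8
TtSsHHll hits 8/256; gcd=8; 8÷8/256÷8 = 1/32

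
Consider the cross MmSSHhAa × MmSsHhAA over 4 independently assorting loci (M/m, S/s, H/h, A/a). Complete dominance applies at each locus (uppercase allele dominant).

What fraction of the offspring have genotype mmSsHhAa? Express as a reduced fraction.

MmSSHhAa gametes: MSHA×2, MSHa×2, MShA×2, MSha×2, mSHA×2, mSHa×2, mShA×2, mSha×2
MmSsHhAA gametes: MSHA×2, MShA×2, MsHA×2, MshA×2, mSHA×2, mShA×2, msHA×2, mshA×2
MmSSHhAa×MmSsHhAA grid (16·16=256): MMSSHHAA=4 MMSSHHAa=4 MMSSHhAA=8 MMSSHhAa=8 MMSShhAA=4 MMSShhAa=4 MMSsHHAA=4 MMSsHHAa=4 MMSsHhAA=8 MMSsHhAa=8 MMSshhAA=4 MMSshhAa=4 MmSSHHAA=8 MmSSHHAa=8 MmSSHhAA=16 MmSSHhAa=16 MmSShhAA=8 MmSShhAa=8 MmSsHHAA=8 MmSsHHAa=8 MmSsHhAA=16 MmSsHhAa=16 MmSshhAA=8 MmSshhAa=8 mmSSHHAA=4 mmSSHHAa=4 mmSSHhAA=8 mmSSHhAa=8 mmSShhAA=4 mmSShhAa=4 mmSsHHAA=4 mmSsHHAa=4 mmSsHhAA=8 mmSsHhAa=8 mmSshhAA=4 mmSshhAa=4
mmSsHhAa hits 8/256; gcd=8; 8÷8/256÷8 = 1/32

P(mmSsHhAa) = 1/32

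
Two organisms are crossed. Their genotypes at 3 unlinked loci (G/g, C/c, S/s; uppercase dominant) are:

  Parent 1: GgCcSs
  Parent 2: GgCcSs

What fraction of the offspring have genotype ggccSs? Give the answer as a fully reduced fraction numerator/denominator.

GgCcSs gametes: GCS×1, GCs×1, GcS×1, Gcs×1, gCS×1, gCs×1, gcS×1, gcs×1
GgCcSs gametes: GCS×1, GCs×1, GcS×1, Gcs×1, gCS×1, gCs×1, gcS×1, gcs×1
GgCcSs×GgCcSs grid (8·8=64): GGCCSS=1 GGCCSs=2 GGCCss=1 GGCcSS=2 GGCcSs=4 GGCcss=2 GGccSS=1 GGccSs=2 GGccss=1 GgCCSS=2 GgCCSs=4 GgCCss=2 GgCcSS=4 GgCcSs=8 GgCcss=4 GgccSS=2 GgccSs=4 Ggccss=2 ggCCSS=1 ggCCSs=2 ggCCss=1 ggCcSS=2 ggCcSs=4 ggCcss=2 ggccSS=1 ggccSs=2 ggccss=1
ggccSs hits 2/64; gcd=2; 2÷2/64÷2 = 1/32

P(ggccSs) = 1/32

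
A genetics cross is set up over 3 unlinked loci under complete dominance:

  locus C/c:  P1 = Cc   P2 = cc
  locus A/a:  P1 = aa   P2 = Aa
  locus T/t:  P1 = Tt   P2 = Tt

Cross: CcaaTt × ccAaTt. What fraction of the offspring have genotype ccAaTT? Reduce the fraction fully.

CcaaTt gametes: CaT×2, Cat×2, caT×2, cat×2
ccAaTt gametes: cAT×2, cAt×2, caT×2, cat×2
CcaaTt×ccAaTt grid (8·8=64): CcAaTT=4 CcAaTt=8 CcAatt=4 CcaaTT=4 CcaaTt=8 Ccaatt=4 ccAaTT=4 ccAaTt=8 ccAatt=4 ccaaTT=4 ccaaTt=8 ccaatt=4
ccAaTT hits 4/64; gcd=4; 4÷4/64÷4 = 1/16

P(ccAaTT) = 1/16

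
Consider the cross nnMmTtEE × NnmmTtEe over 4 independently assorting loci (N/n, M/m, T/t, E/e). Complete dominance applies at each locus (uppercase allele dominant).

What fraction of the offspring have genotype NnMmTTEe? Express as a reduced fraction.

nnMmTtEE gametes: nMTE×4, nMtE×4, nmTE×4, nmtE×4
NnmmTtEe gametes: NmTE×2, NmTe×2, NmtE×2, Nmte×2, nmTE×2, nmTe×2, nmtE×2, nmte×2
nnMmTtEE×NnmmTtEe grid (16·16=256): NnMmTTEE=8 NnMmTTEe=8 NnMmTtEE=16 NnMmTtEe=16 NnMmttEE=8 NnMmttEe=8 NnmmTTEE=8 NnmmTTEe=8 NnmmTtEE=16 NnmmTtEe=16 NnmmttEE=8 NnmmttEe=8 nnMmTTEE=8 nnMmTTEe=8 nnMmTtEE=16 nnMmTtEe=16 nnMmttEE=8 nnMmttEe=8 nnmmTTEE=8 nnmmTTEe=8 nnmmTtEE=16 nnmmTtEe=16 nnmmttEE=8 nnmmttEe=8
NnMmTTEe hits 8/256; gcd=8; 8÷8/256÷8 = 1/32

P(NnMmTTEe) = 1/32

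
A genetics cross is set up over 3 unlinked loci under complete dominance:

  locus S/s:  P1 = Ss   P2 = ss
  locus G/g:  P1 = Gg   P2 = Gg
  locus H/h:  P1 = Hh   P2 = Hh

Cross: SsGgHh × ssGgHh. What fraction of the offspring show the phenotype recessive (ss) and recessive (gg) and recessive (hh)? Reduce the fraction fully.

P(ss gg hh) = 1/32

SsGgHh gametes: SGH×1, SGh×1, SgH×1, Sgh×1, sGH×1, sGh×1, sgH×1, sgh×1
ssGgHh gametes: sGH×2, sGh×2, sgH×2, sgh×2
SsGgHh×ssGgHh grid (8·8=64): SsGGHH=2 SsGGHh=4 SsGGhh=2 SsGgHH=4 SsGgHh=8 SsGghh=4 SsggHH=2 SsggHh=4 Ssgghh=2 ssGGHH=2 ssGGHh=4 ssGGhh=2 ssGgHH=4 ssGgHh=8 ssGghh=4 ssggHH=2 ssggHh=4 ssgghh=2
ss gg hh hits 2/64; gcd=2; 2÷2/64÷2 = 1/32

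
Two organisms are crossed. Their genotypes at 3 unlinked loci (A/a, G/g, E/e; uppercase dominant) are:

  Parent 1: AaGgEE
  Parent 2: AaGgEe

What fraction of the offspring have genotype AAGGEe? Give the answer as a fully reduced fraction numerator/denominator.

P(AAGGEe) = 1/32

AaGgEE gametes: AGE×2, AgE×2, aGE×2, agE×2
AaGgEe gametes: AGE×1, AGe×1, AgE×1, Age×1, aGE×1, aGe×1, agE×1, age×1
AaGgEE×AaGgEe grid (8·8=64): AAGGEE=2 AAGGEe=2 AAGgEE=4 AAGgEe=4 AAggEE=2 AAggEe=2 AaGGEE=4 AaGGEe=4 AaGgEE=8 AaGgEe=8 AaggEE=4 AaggEe=4 aaGGEE=2 aaGGEe=2 aaGgEE=4 aaGgEe=4 aaggEE=2 aaggEe=2
AAGGEe hits 2/64; gcd=2; 2÷2/64÷2 = 1/32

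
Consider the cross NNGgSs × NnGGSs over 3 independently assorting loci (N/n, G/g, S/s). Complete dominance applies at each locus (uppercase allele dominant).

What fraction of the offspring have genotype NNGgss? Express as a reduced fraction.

NNGgSs gametes: NGS×2, NGs×2, NgS×2, Ngs×2
NnGGSs gametes: NGS×2, NGs×2, nGS×2, nGs×2
NNGgSs×NnGGSs grid (8·8=64): NNGGSS=4 NNGGSs=8 NNGGss=4 NNGgSS=4 NNGgSs=8 NNGgss=4 NnGGSS=4 NnGGSs=8 NnGGss=4 NnGgSS=4 NnGgSs=8 NnGgss=4
NNGgss hits 4/64; gcd=4; 4÷4/64÷4 = 1/16

P(NNGgss) = 1/16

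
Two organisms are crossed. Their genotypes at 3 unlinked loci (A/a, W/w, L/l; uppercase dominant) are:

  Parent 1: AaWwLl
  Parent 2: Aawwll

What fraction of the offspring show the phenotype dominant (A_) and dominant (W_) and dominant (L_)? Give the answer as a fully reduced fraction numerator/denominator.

AaWwLl gametes: AWL×1, AWl×1, AwL×1, Awl×1, aWL×1, aWl×1, awL×1, awl×1
Aawwll gametes: Awl×4, awl×4
AaWwLl×Aawwll grid (8·8=64): AAWwLl=4 AAWwll=4 AAwwLl=4 AAwwll=4 AaWwLl=8 AaWwll=8 AawwLl=8 Aawwll=8 aaWwLl=4 aaWwll=4 aawwLl=4 aawwll=4
A_ W_ L_ hits 12/64; gcd=4; 12÷4/64÷4 = 3/16

P(A_ W_ L_) = 3/16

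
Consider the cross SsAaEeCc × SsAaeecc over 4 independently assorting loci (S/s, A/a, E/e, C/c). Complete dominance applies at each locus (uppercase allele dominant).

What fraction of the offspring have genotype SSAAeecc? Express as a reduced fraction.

P(SSAAeecc) = 1/64

SsAaEeCc gametes: SAEC×1, SAEc×1, SAeC×1, SAec×1, SaEC×1, SaEc×1, SaeC×1, Saec×1, sAEC×1, sAEc×1, sAeC×1, sAec×1, saEC×1, saEc×1, saeC×1, saec×1
SsAaeecc gametes: SAec×4, Saec×4, sAec×4, saec×4
SsAaEeCc×SsAaeecc grid (16·16=256): SSAAEeCc=4 SSAAEecc=4 SSAAeeCc=4 SSAAeecc=4 SSAaEeCc=8 SSAaEecc=8 SSAaeeCc=8 SSAaeecc=8 SSaaEeCc=4 SSaaEecc=4 SSaaeeCc=4 SSaaeecc=4 SsAAEeCc=8 SsAAEecc=8 SsAAeeCc=8 SsAAeecc=8 SsAaEeCc=16 SsAaEecc=16 SsAaeeCc=16 SsAaeecc=16 SsaaEeCc=8 SsaaEecc=8 SsaaeeCc=8 Ssaaeecc=8 ssAAEeCc=4 ssAAEecc=4 ssAAeeCc=4 ssAAeecc=4 ssAaEeCc=8 ssAaEecc=8 ssAaeeCc=8 ssAaeecc=8 ssaaEeCc=4 ssaaEecc=4 ssaaeeCc=4 ssaaeecc=4
SSAAeecc hits 4/256; gcd=4; 4÷4/256÷4 = 1/64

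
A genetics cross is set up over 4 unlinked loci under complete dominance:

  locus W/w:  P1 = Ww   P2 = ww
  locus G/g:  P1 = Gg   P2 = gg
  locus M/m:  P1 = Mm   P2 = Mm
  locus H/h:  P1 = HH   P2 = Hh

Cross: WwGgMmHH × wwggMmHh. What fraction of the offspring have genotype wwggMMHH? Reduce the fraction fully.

P(wwggMMHH) = 1/32

WwGgMmHH gametes: WGMH×2, WGmH×2, WgMH×2, WgmH×2, wGMH×2, wGmH×2, wgMH×2, wgmH×2
wwggMmHh gametes: wgMH×4, wgMh×4, wgmH×4, wgmh×4
WwGgMmHH×wwggMmHh grid (16·16=256): WwGgMMHH=8 WwGgMMHh=8 WwGgMmHH=16 WwGgMmHh=16 WwGgmmHH=8 WwGgmmHh=8 WwggMMHH=8 WwggMMHh=8 WwggMmHH=16 WwggMmHh=16 WwggmmHH=8 WwggmmHh=8 wwGgMMHH=8 wwGgMMHh=8 wwGgMmHH=16 wwGgMmHh=16 wwGgmmHH=8 wwGgmmHh=8 wwggMMHH=8 wwggMMHh=8 wwggMmHH=16 wwggMmHh=16 wwggmmHH=8 wwggmmHh=8
wwggMMHH hits 8/256; gcd=8; 8÷8/256÷8 = 1/32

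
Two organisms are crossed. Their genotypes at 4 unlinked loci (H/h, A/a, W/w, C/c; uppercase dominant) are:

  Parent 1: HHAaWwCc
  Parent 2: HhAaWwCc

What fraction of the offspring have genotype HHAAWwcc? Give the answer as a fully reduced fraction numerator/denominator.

P(HHAAWwcc) = 1/64

HHAaWwCc gametes: HAWC×2, HAWc×2, HAwC×2, HAwc×2, HaWC×2, HaWc×2, HawC×2, Hawc×2
HhAaWwCc gametes: HAWC×1, HAWc×1, HAwC×1, HAwc×1, HaWC×1, HaWc×1, HawC×1, Hawc×1, hAWC×1, hAWc×1, hAwC×1, hAwc×1, haWC×1, haWc×1, hawC×1, hawc×1
HHAaWwCc×HhAaWwCc grid (16·16=256): HHAAWWCC=2 HHAAWWCc=4 HHAAWWcc=2 HHAAWwCC=4 HHAAWwCc=8 HHAAWwcc=4 HHAAwwCC=2 HHAAwwCc=4 HHAAwwcc=2 HHAaWWCC=4 HHAaWWCc=8 HHAaWWcc=4 HHAaWwCC=8 HHAaWwCc=16 HHAaWwcc=8 HHAawwCC=4 HHAawwCc=8 HHAawwcc=4 HHaaWWCC=2 HHaaWWCc=4 HHaaWWcc=2 HHaaWwCC=4 HHaaWwCc=8 HHaaWwcc=4 HHaawwCC=2 HHaawwCc=4 HHaawwcc=2 HhAAWWCC=2 HhAAWWCc=4 HhAAWWcc=2 HhAAWwCC=4 HhAAWwCc=8 HhAAWwcc=4 HhAAwwCC=2 HhAAwwCc=4 HhAAwwcc=2 HhAaWWCC=4 HhAaWWCc=8 HhAaWWcc=4 HhAaWwCC=8 HhAaWwCc=16 HhAaWwcc=8 HhAawwCC=4 HhAawwCc=8 HhAawwcc=4 HhaaWWCC=2 HhaaWWCc=4 HhaaWWcc=2 HhaaWwCC=4 HhaaWwCc=8 HhaaWwcc=4 HhaawwCC=2 HhaawwCc=4 Hhaawwcc=2
HHAAWwcc hits 4/256; gcd=4; 4÷4/256÷4 = 1/64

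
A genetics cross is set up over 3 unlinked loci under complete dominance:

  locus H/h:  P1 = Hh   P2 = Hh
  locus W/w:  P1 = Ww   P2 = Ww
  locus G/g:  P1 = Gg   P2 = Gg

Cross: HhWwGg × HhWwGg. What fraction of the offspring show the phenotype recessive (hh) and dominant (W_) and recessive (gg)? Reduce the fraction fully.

P(hh W_ gg) = 3/64

HhWwGg gametes: HWG×1, HWg×1, HwG×1, Hwg×1, hWG×1, hWg×1, hwG×1, hwg×1
HhWwGg gametes: HWG×1, HWg×1, HwG×1, Hwg×1, hWG×1, hWg×1, hwG×1, hwg×1
HhWwGg×HhWwGg grid (8·8=64): HHWWGG=1 HHWWGg=2 HHWWgg=1 HHWwGG=2 HHWwGg=4 HHWwgg=2 HHwwGG=1 HHwwGg=2 HHwwgg=1 HhWWGG=2 HhWWGg=4 HhWWgg=2 HhWwGG=4 HhWwGg=8 HhWwgg=4 HhwwGG=2 HhwwGg=4 Hhwwgg=2 hhWWGG=1 hhWWGg=2 hhWWgg=1 hhWwGG=2 hhWwGg=4 hhWwgg=2 hhwwGG=1 hhwwGg=2 hhwwgg=1
hh W_ gg hits 3/64; gcd=1; 3÷1/64÷1 = 3/64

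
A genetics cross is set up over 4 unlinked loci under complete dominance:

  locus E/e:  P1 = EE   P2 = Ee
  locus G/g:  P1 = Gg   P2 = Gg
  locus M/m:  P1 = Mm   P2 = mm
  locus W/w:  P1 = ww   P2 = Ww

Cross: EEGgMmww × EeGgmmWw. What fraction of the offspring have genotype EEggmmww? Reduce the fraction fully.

P(EEggmmww) = 1/32

EEGgMmww gametes: EGMw×4, EGmw×4, EgMw×4, Egmw×4
EeGgmmWw gametes: EGmW×2, EGmw×2, EgmW×2, Egmw×2, eGmW×2, eGmw×2, egmW×2, egmw×2
EEGgMmww×EeGgmmWw grid (16·16=256): EEGGMmWw=8 EEGGMmww=8 EEGGmmWw=8 EEGGmmww=8 EEGgMmWw=16 EEGgMmww=16 EEGgmmWw=16 EEGgmmww=16 EEggMmWw=8 EEggMmww=8 EEggmmWw=8 EEggmmww=8 EeGGMmWw=8 EeGGMmww=8 EeGGmmWw=8 EeGGmmww=8 EeGgMmWw=16 EeGgMmww=16 EeGgmmWw=16 EeGgmmww=16 EeggMmWw=8 EeggMmww=8 EeggmmWw=8 Eeggmmww=8
EEggmmww hits 8/256; gcd=8; 8÷8/256÷8 = 1/32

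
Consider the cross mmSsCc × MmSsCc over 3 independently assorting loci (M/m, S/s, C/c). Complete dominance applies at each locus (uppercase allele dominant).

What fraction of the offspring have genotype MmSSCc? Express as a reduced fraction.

P(MmSSCc) = 1/16

mmSsCc gametes: mSC×2, mSc×2, msC×2, msc×2
MmSsCc gametes: MSC×1, MSc×1, MsC×1, Msc×1, mSC×1, mSc×1, msC×1, msc×1
mmSsCc×MmSsCc grid (8·8=64): MmSSCC=2 MmSSCc=4 MmSScc=2 MmSsCC=4 MmSsCc=8 MmSscc=4 MmssCC=2 MmssCc=4 Mmsscc=2 mmSSCC=2 mmSSCc=4 mmSScc=2 mmSsCC=4 mmSsCc=8 mmSscc=4 mmssCC=2 mmssCc=4 mmsscc=2
MmSSCc hits 4/64; gcd=4; 4÷4/64÷4 = 1/16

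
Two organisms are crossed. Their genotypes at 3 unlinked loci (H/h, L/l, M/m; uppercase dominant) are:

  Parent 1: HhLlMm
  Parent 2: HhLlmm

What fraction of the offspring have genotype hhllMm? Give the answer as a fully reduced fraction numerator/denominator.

P(hhllMm) = 1/32

HhLlMm gametes: HLM×1, HLm×1, HlM×1, Hlm×1, hLM×1, hLm×1, hlM×1, hlm×1
HhLlmm gametes: HLm×2, Hlm×2, hLm×2, hlm×2
HhLlMm×HhLlmm grid (8·8=64): HHLLMm=2 HHLLmm=2 HHLlMm=4 HHLlmm=4 HHllMm=2 HHllmm=2 HhLLMm=4 HhLLmm=4 HhLlMm=8 HhLlmm=8 HhllMm=4 Hhllmm=4 hhLLMm=2 hhLLmm=2 hhLlMm=4 hhLlmm=4 hhllMm=2 hhllmm=2
hhllMm hits 2/64; gcd=2; 2÷2/64÷2 = 1/32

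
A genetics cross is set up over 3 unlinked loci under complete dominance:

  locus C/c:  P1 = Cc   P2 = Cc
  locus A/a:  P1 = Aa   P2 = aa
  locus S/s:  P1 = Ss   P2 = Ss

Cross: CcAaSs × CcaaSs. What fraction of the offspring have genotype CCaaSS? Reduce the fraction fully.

P(CCaaSS) = 1/32

CcAaSs gametes: CAS×1, CAs×1, CaS×1, Cas×1, cAS×1, cAs×1, caS×1, cas×1
CcaaSs gametes: CaS×2, Cas×2, caS×2, cas×2
CcAaSs×CcaaSs grid (8·8=64): CCAaSS=2 CCAaSs=4 CCAass=2 CCaaSS=2 CCaaSs=4 CCaass=2 CcAaSS=4 CcAaSs=8 CcAass=4 CcaaSS=4 CcaaSs=8 Ccaass=4 ccAaSS=2 ccAaSs=4 ccAass=2 ccaaSS=2 ccaaSs=4 ccaass=2
CCaaSS hits 2/64; gcd=2; 2÷2/64÷2 = 1/32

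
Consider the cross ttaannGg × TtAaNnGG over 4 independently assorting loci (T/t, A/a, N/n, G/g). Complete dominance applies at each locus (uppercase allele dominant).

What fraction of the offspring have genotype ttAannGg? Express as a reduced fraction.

ttaannGg gametes: tanG×8, tang×8
TtAaNnGG gametes: TANG×2, TAnG×2, TaNG×2, TanG×2, tANG×2, tAnG×2, taNG×2, tanG×2
ttaannGg×TtAaNnGG grid (16·16=256): TtAaNnGG=16 TtAaNnGg=16 TtAannGG=16 TtAannGg=16 TtaaNnGG=16 TtaaNnGg=16 TtaannGG=16 TtaannGg=16 ttAaNnGG=16 ttAaNnGg=16 ttAannGG=16 ttAannGg=16 ttaaNnGG=16 ttaaNnGg=16 ttaannGG=16 ttaannGg=16
ttAannGg hits 16/256; gcd=16; 16÷16/256÷16 = 1/16

P(ttAannGg) = 1/16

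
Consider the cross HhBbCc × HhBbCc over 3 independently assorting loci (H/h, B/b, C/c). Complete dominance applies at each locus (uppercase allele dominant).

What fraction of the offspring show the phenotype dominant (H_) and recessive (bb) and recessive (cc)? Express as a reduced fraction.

P(H_ bb cc) = 3/64

HhBbCc gametes: HBC×1, HBc×1, HbC×1, Hbc×1, hBC×1, hBc×1, hbC×1, hbc×1
HhBbCc gametes: HBC×1, HBc×1, HbC×1, Hbc×1, hBC×1, hBc×1, hbC×1, hbc×1
HhBbCc×HhBbCc grid (8·8=64): HHBBCC=1 HHBBCc=2 HHBBcc=1 HHBbCC=2 HHBbCc=4 HHBbcc=2 HHbbCC=1 HHbbCc=2 HHbbcc=1 HhBBCC=2 HhBBCc=4 HhBBcc=2 HhBbCC=4 HhBbCc=8 HhBbcc=4 HhbbCC=2 HhbbCc=4 Hhbbcc=2 hhBBCC=1 hhBBCc=2 hhBBcc=1 hhBbCC=2 hhBbCc=4 hhBbcc=2 hhbbCC=1 hhbbCc=2 hhbbcc=1
H_ bb cc hits 3/64; gcd=1; 3÷1/64÷1 = 3/64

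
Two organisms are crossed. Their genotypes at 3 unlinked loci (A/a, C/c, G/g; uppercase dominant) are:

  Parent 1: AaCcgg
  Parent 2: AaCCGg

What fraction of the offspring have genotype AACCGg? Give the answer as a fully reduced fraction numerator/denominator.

P(AACCGg) = 1/16

AaCcgg gametes: ACg×2, Acg×2, aCg×2, acg×2
AaCCGg gametes: ACG×2, ACg×2, aCG×2, aCg×2
AaCcgg×AaCCGg grid (8·8=64): AACCGg=4 AACCgg=4 AACcGg=4 AACcgg=4 AaCCGg=8 AaCCgg=8 AaCcGg=8 AaCcgg=8 aaCCGg=4 aaCCgg=4 aaCcGg=4 aaCcgg=4
AACCGg hits 4/64; gcd=4; 4÷4/64÷4 = 1/16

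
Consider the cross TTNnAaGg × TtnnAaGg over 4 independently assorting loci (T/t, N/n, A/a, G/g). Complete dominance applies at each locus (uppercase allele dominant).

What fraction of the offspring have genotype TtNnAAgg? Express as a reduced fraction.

P(TtNnAAgg) = 1/64

TTNnAaGg gametes: TNAG×2, TNAg×2, TNaG×2, TNag×2, TnAG×2, TnAg×2, TnaG×2, Tnag×2
TtnnAaGg gametes: TnAG×2, TnAg×2, TnaG×2, Tnag×2, tnAG×2, tnAg×2, tnaG×2, tnag×2
TTNnAaGg×TtnnAaGg grid (16·16=256): TTNnAAGG=4 TTNnAAGg=8 TTNnAAgg=4 TTNnAaGG=8 TTNnAaGg=16 TTNnAagg=8 TTNnaaGG=4 TTNnaaGg=8 TTNnaagg=4 TTnnAAGG=4 TTnnAAGg=8 TTnnAAgg=4 TTnnAaGG=8 TTnnAaGg=16 TTnnAagg=8 TTnnaaGG=4 TTnnaaGg=8 TTnnaagg=4 TtNnAAGG=4 TtNnAAGg=8 TtNnAAgg=4 TtNnAaGG=8 TtNnAaGg=16 TtNnAagg=8 TtNnaaGG=4 TtNnaaGg=8 TtNnaagg=4 TtnnAAGG=4 TtnnAAGg=8 TtnnAAgg=4 TtnnAaGG=8 TtnnAaGg=16 TtnnAagg=8 TtnnaaGG=4 TtnnaaGg=8 Ttnnaagg=4
TtNnAAgg hits 4/256; gcd=4; 4÷4/256÷4 = 1/64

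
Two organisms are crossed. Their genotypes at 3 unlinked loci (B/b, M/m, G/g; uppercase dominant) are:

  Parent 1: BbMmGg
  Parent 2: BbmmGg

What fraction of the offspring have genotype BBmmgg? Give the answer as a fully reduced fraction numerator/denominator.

BbMmGg gametes: BMG×1, BMg×1, BmG×1, Bmg×1, bMG×1, bMg×1, bmG×1, bmg×1
BbmmGg gametes: BmG×2, Bmg×2, bmG×2, bmg×2
BbMmGg×BbmmGg grid (8·8=64): BBMmGG=2 BBMmGg=4 BBMmgg=2 BBmmGG=2 BBmmGg=4 BBmmgg=2 BbMmGG=4 BbMmGg=8 BbMmgg=4 BbmmGG=4 BbmmGg=8 Bbmmgg=4 bbMmGG=2 bbMmGg=4 bbMmgg=2 bbmmGG=2 bbmmGg=4 bbmmgg=2
BBmmgg hits 2/64; gcd=2; 2÷2/64÷2 = 1/32

P(BBmmgg) = 1/32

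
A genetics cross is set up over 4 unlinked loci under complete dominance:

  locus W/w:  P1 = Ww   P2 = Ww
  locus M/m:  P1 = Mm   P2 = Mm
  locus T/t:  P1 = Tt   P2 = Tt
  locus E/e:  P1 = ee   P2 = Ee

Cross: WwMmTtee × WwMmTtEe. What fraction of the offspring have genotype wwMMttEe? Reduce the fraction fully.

WwMmTtee gametes: WMTe×2, WMte×2, WmTe×2, Wmte×2, wMTe×2, wMte×2, wmTe×2, wmte×2
WwMmTtEe gametes: WMTE×1, WMTe×1, WMtE×1, WMte×1, WmTE×1, WmTe×1, WmtE×1, Wmte×1, wMTE×1, wMTe×1, wMtE×1, wMte×1, wmTE×1, wmTe×1, wmtE×1, wmte×1
WwMmTtee×WwMmTtEe grid (16·16=256): WWMMTTEe=2 WWMMTTee=2 WWMMTtEe=4 WWMMTtee=4 WWMMttEe=2 WWMMttee=2 WWMmTTEe=4 WWMmTTee=4 WWMmTtEe=8 WWMmTtee=8 WWMmttEe=4 WWMmttee=4 WWmmTTEe=2 WWmmTTee=2 WWmmTtEe=4 WWmmTtee=4 WWmmttEe=2 WWmmttee=2 WwMMTTEe=4 WwMMTTee=4 WwMMTtEe=8 WwMMTtee=8 WwMMttEe=4 WwMMttee=4 WwMmTTEe=8 WwMmTTee=8 WwMmTtEe=16 WwMmTtee=16 WwMmttEe=8 WwMmttee=8 WwmmTTEe=4 WwmmTTee=4 WwmmTtEe=8 WwmmTtee=8 WwmmttEe=4 Wwmmttee=4 wwMMTTEe=2 wwMMTTee=2 wwMMTtEe=4 wwMMTtee=4 wwMMttEe=2 wwMMttee=2 wwMmTTEe=4 wwMmTTee=4 wwMmTtEe=8 wwMmTtee=8 wwMmttEe=4 wwMmttee=4 wwmmTTEe=2 wwmmTTee=2 wwmmTtEe=4 wwmmTtee=4 wwmmttEe=2 wwmmttee=2
wwMMttEe hits 2/256; gcd=2; 2÷2/256÷2 = 1/128

P(wwMMttEe) = 1/128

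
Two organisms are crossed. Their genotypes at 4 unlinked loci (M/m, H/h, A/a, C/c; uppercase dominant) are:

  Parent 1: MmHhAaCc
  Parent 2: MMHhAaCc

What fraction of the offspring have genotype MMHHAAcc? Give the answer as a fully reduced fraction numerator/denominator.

MmHhAaCc gametes: MHAC×1, MHAc×1, MHaC×1, MHac×1, MhAC×1, MhAc×1, MhaC×1, Mhac×1, mHAC×1, mHAc×1, mHaC×1, mHac×1, mhAC×1, mhAc×1, mhaC×1, mhac×1
MMHhAaCc gametes: MHAC×2, MHAc×2, MHaC×2, MHac×2, MhAC×2, MhAc×2, MhaC×2, Mhac×2
MmHhAaCc×MMHhAaCc grid (16·16=256): MMHHAACC=2 MMHHAACc=4 MMHHAAcc=2 MMHHAaCC=4 MMHHAaCc=8 MMHHAacc=4 MMHHaaCC=2 MMHHaaCc=4 MMHHaacc=2 MMHhAACC=4 MMHhAACc=8 MMHhAAcc=4 MMHhAaCC=8 MMHhAaCc=16 MMHhAacc=8 MMHhaaCC=4 MMHhaaCc=8 MMHhaacc=4 MMhhAACC=2 MMhhAACc=4 MMhhAAcc=2 MMhhAaCC=4 MMhhAaCc=8 MMhhAacc=4 MMhhaaCC=2 MMhhaaCc=4 MMhhaacc=2 MmHHAACC=2 MmHHAACc=4 MmHHAAcc=2 MmHHAaCC=4 MmHHAaCc=8 MmHHAacc=4 MmHHaaCC=2 MmHHaaCc=4 MmHHaacc=2 MmHhAACC=4 MmHhAACc=8 MmHhAAcc=4 MmHhAaCC=8 MmHhAaCc=16 MmHhAacc=8 MmHhaaCC=4 MmHhaaCc=8 MmHhaacc=4 MmhhAACC=2 MmhhAACc=4 MmhhAAcc=2 MmhhAaCC=4 MmhhAaCc=8 MmhhAacc=4 MmhhaaCC=2 MmhhaaCc=4 Mmhhaacc=2
MMHHAAcc hits 2/256; gcd=2; 2÷2/256÷2 = 1/128

P(MMHHAAcc) = 1/128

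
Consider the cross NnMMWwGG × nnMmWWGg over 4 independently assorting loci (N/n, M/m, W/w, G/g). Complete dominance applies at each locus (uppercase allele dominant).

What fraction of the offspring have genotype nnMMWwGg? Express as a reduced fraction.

NnMMWwGG gametes: NMWG×4, NMwG×4, nMWG×4, nMwG×4
nnMmWWGg gametes: nMWG×4, nMWg×4, nmWG×4, nmWg×4
NnMMWwGG×nnMmWWGg grid (16·16=256): NnMMWWGG=16 NnMMWWGg=16 NnMMWwGG=16 NnMMWwGg=16 NnMmWWGG=16 NnMmWWGg=16 NnMmWwGG=16 NnMmWwGg=16 nnMMWWGG=16 nnMMWWGg=16 nnMMWwGG=16 nnMMWwGg=16 nnMmWWGG=16 nnMmWWGg=16 nnMmWwGG=16 nnMmWwGg=16
nnMMWwGg hits 16/256; gcd=16; 16÷16/256÷16 = 1/16

P(nnMMWwGg) = 1/16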